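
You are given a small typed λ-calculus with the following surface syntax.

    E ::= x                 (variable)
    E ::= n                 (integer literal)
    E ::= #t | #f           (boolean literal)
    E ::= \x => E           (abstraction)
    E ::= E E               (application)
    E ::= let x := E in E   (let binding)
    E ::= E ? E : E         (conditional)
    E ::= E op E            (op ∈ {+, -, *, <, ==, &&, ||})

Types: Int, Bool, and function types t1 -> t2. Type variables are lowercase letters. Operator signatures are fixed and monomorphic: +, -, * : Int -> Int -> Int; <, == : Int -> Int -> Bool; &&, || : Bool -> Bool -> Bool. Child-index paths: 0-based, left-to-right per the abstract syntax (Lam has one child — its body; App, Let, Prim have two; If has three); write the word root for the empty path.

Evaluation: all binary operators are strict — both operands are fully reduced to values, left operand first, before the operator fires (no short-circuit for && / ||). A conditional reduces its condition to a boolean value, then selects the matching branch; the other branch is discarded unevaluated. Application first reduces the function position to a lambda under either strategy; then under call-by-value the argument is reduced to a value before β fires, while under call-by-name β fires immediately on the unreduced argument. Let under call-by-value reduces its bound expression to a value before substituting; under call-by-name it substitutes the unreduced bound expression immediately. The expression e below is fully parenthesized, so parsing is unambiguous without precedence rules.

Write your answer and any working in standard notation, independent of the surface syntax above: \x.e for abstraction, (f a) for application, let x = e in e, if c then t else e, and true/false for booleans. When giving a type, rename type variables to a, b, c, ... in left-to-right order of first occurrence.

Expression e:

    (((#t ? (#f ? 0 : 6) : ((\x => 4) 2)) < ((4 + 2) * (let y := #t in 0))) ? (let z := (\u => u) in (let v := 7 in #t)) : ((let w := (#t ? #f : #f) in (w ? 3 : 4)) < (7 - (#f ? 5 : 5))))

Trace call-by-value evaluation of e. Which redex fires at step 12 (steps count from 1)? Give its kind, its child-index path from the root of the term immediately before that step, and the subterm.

Answer: delta at 1 : (7 - 5)

Trace:
step 0: (if ((if true then (if false then 0 else 6) else ((\x.4) 2)) < ((4 + 2) * (let y = true in 0))) then (let z = (\u.u) in (let v = 7 in true)) else ((let w = (if true then false else false) in (if w then 3 else 4)) < (7 - (if false then 5 else 5))))
step 1: [if@0.0] (if ((if false then 0 else 6) < ((4 + 2) * (let y = true in 0))) then (let z = (\u.u) in (let v = 7 in true)) else ((let w = (if true then false else false) in (if w then 3 else 4)) < (7 - (if false then 5 else 5))))
step 2: [if@0.0] (if (6 < ((4 + 2) * (let y = true in 0))) then (let z = (\u.u) in (let v = 7 in true)) else ((let w = (if true then false else false) in (if w then 3 else 4)) < (7 - (if false then 5 else 5))))
step 3: [delta@0.1.0] (if (6 < (6 * (let y = true in 0))) then (let z = (\u.u) in (let v = 7 in true)) else ((let w = (if true then false else false) in (if w then 3 else 4)) < (7 - (if false then 5 else 5))))
step 4: [let@0.1.1] (if (6 < (6 * 0)) then (let z = (\u.u) in (let v = 7 in true)) else ((let w = (if true then false else false) in (if w then 3 else 4)) < (7 - (if false then 5 else 5))))
step 5: [delta@0.1] (if (6 < 0) then (let z = (\u.u) in (let v = 7 in true)) else ((let w = (if true then false else false) in (if w then 3 else 4)) < (7 - (if false then 5 else 5))))
step 6: [delta@0] (if false then (let z = (\u.u) in (let v = 7 in true)) else ((let w = (if true then false else false) in (if w then 3 else 4)) < (7 - (if false then 5 else 5))))
step 7: [if@root] ((let w = (if true then false else false) in (if w then 3 else 4)) < (7 - (if false then 5 else 5)))
step 8: [if@0.0] ((let w = false in (if w then 3 else 4)) < (7 - (if false then 5 else 5)))
step 9: [let@0] ((if false then 3 else 4) < (7 - (if false then 5 else 5)))
step 10: [if@0] (4 < (7 - (if false then 5 else 5)))
step 11: [if@1.1] (4 < (7 - 5))
step 12: [delta@1] (4 < 2)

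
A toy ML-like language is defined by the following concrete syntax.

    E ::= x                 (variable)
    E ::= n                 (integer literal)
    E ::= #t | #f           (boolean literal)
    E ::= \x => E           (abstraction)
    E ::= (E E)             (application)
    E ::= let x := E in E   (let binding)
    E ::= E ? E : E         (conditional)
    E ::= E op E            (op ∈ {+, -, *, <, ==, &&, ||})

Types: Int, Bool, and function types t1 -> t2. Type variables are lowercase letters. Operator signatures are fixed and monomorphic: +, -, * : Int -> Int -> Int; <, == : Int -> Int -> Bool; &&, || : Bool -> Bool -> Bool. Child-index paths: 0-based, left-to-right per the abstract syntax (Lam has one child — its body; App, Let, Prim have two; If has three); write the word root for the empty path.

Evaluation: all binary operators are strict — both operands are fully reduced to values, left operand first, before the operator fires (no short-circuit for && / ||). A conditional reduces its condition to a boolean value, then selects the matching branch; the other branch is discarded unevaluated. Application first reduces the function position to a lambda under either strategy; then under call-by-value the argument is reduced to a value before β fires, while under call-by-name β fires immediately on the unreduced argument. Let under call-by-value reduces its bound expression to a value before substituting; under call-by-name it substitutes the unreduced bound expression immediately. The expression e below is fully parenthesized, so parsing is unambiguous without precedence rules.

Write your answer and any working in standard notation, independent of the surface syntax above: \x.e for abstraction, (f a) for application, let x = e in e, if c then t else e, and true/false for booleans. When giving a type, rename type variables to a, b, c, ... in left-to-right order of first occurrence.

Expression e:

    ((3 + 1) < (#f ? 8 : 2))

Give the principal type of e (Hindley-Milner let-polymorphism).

Answer: Bool

Trace:
  unify Int ~ Int
  unify Int ~ Int
  unify Int ~ Int
  unify Bool ~ Bool
  unify Int ~ Int
  unify Int ~ Int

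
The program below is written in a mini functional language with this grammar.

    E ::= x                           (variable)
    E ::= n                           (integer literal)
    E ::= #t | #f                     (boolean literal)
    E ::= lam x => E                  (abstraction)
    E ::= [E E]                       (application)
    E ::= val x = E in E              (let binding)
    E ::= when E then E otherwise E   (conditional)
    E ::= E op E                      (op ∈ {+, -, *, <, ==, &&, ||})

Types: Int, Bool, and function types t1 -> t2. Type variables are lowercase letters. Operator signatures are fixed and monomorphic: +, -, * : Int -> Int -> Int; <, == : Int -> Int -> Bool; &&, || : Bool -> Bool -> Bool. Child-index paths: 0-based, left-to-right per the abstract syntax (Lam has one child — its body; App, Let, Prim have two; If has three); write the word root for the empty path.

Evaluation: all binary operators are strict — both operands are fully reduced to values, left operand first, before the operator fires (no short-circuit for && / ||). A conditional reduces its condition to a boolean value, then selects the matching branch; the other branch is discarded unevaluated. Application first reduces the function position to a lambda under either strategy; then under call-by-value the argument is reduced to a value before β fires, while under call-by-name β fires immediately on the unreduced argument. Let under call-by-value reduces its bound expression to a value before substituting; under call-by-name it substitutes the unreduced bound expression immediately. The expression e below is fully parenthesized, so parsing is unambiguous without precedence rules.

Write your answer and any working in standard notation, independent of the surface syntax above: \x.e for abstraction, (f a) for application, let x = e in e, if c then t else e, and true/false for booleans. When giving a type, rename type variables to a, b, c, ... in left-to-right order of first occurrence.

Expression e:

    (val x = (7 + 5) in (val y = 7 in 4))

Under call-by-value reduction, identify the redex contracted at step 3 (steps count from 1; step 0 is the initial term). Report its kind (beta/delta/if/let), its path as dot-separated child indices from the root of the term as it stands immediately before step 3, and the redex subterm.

Working:
step 0: (let x = (7 + 5) in (let y = 7 in 4))
step 1: [delta@0] (let x = 12 in (let y = 7 in 4))
step 2: [let@root] (let y = 7 in 4)
step 3: [let@root] 4

Answer: let at root : (let y = 7 in 4)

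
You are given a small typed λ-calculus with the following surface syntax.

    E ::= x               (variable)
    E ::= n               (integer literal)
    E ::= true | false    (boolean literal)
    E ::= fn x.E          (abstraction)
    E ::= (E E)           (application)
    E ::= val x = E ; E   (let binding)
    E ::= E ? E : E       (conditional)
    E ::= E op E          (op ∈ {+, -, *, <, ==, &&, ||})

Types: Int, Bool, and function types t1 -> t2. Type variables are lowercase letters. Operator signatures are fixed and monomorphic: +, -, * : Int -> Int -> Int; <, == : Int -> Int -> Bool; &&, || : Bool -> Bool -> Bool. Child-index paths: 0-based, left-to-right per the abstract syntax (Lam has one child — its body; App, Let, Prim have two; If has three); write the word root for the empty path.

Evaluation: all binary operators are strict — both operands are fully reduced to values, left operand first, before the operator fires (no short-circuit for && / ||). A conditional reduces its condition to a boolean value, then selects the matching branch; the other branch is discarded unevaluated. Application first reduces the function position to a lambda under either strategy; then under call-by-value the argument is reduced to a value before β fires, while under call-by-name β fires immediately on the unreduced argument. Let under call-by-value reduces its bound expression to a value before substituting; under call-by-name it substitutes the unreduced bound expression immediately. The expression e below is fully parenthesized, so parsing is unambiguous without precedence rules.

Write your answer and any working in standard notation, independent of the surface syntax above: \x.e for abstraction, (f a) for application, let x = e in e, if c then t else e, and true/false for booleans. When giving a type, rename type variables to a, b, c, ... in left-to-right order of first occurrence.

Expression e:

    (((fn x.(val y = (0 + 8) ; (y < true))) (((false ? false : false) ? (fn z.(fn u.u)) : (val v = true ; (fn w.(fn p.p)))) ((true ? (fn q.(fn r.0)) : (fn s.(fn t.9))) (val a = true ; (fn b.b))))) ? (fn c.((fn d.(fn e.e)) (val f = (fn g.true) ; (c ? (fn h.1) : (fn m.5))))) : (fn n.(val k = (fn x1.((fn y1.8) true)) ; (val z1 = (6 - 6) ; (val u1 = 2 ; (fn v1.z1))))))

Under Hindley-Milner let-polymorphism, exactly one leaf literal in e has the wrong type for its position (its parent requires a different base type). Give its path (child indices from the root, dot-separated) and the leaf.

Working:
  unify Int ~ Int
  unify Int ~ Int
let y : Int
y : Int
  unify Int ~ Int
  unify Bool ~ Int
  FAIL: mismatch Bool ~ Int

Answer: 0.0.0.1.1 : true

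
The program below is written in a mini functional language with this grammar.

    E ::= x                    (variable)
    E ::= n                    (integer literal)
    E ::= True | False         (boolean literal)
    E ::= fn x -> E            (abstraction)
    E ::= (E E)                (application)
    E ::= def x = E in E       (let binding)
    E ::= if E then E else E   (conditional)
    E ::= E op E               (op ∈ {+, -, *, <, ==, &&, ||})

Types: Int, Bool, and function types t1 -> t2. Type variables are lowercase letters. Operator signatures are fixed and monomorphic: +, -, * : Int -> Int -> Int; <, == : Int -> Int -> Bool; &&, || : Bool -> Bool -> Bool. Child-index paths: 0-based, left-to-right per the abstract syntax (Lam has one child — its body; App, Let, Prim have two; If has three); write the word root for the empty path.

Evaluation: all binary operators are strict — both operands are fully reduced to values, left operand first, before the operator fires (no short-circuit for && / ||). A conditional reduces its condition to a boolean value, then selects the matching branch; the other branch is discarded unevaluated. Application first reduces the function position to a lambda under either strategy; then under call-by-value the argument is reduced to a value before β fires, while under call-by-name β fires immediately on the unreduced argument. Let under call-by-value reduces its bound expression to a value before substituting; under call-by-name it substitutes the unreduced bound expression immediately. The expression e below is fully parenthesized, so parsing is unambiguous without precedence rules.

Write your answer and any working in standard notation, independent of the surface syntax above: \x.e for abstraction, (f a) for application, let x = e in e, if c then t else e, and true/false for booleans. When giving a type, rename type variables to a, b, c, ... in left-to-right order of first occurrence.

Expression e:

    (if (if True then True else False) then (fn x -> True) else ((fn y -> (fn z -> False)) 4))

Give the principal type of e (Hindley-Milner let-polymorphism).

Trace:
  unify Bool ~ Bool
  unify Bool ~ Bool
  unify Bool ~ Bool
\x._ : a -> Bool
\z._ : c -> Bool
\y._ : b -> c -> Bool
  unify b -> c -> Bool ~ Int -> d
  unify b ~ Int
  unify c -> Bool ~ d
_ _ : c -> Bool
  unify a -> Bool ~ c -> Bool
  unify a ~ c
  unify Bool ~ Bool

Answer: a -> Bool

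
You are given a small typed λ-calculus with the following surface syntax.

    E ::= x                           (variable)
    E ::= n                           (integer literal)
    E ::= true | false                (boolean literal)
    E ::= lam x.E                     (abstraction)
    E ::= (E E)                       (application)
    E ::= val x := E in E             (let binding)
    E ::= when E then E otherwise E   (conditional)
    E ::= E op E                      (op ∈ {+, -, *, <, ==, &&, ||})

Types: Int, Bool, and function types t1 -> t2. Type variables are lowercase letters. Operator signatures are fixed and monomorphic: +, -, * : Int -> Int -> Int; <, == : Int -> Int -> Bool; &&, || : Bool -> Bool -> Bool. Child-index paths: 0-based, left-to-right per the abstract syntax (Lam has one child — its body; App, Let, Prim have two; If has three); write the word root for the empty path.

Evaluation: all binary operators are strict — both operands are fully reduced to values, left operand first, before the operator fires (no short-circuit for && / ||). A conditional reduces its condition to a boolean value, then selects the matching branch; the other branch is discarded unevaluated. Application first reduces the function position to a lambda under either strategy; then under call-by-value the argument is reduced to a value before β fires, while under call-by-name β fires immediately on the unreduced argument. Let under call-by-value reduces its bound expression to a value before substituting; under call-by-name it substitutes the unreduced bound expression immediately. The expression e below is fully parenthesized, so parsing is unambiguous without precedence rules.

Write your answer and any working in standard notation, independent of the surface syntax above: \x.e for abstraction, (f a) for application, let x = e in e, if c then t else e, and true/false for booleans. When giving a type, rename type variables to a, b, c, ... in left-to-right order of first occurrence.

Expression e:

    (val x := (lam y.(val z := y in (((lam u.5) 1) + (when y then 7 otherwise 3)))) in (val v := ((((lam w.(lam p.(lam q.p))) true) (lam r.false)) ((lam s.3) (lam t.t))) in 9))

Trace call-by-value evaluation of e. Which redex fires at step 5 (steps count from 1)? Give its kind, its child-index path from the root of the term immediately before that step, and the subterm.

Working:
step 0: (let x = (\y.(let z = y in (((\u.5) 1) + (if y then 7 else 3)))) in (let v = ((((\w.(\p.(\q.p))) true) (\r.false)) ((\s.3) (\t.t))) in 9))
step 1: [let@root] (let v = ((((\w.(\p.(\q.p))) true) (\r.false)) ((\s.3) (\t.t))) in 9)
step 2: [beta@0.0.0] (let v = (((\p.(\q.p)) (\r.false)) ((\s.3) (\t.t))) in 9)
step 3: [beta@0.0] (let v = ((\q.(\r.false)) ((\s.3) (\t.t))) in 9)
step 4: [beta@0.1] (let v = ((\q.(\r.false)) 3) in 9)
step 5: [beta@0] (let v = (\r.false) in 9)

Answer: beta at 0 : ((\q.(\r.false)) 3)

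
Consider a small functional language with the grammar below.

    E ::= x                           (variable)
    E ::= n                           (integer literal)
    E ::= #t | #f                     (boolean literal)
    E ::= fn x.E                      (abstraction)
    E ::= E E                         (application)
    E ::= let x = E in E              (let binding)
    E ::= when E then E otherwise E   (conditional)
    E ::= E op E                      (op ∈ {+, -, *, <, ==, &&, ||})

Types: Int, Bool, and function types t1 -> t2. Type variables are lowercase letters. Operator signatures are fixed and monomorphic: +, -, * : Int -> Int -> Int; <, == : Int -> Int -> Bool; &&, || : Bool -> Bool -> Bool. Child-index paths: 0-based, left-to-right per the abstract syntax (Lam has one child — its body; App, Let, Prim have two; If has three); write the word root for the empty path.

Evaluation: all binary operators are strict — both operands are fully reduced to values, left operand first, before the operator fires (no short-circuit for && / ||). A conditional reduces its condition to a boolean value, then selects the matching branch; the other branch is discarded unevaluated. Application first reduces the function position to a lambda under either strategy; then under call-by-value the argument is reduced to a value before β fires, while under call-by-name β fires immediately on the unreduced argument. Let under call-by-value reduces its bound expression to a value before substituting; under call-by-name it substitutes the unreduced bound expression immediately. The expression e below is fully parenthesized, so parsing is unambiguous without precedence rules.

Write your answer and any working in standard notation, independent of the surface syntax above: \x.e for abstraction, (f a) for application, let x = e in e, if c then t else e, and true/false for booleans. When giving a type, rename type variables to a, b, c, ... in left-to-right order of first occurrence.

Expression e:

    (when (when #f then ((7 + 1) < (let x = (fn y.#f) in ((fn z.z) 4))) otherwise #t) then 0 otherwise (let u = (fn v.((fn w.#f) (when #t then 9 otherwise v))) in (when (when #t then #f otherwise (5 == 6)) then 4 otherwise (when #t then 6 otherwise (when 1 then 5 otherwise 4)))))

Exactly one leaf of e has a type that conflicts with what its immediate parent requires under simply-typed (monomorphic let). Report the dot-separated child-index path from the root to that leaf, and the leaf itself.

Derivation:
  unify Bool ~ Bool
  unify Int ~ Int
  unify Int ~ Int
  unify Int ~ Int
\y._ : a -> Bool
let x : a -> Bool
z : b
\z._ : b -> b
  unify b -> b ~ Int -> c
  unify b ~ Int
  unify Int ~ c
_ _ : Int
  unify Int ~ Int
  unify Bool ~ Bool
  unify Bool ~ Bool
\w._ : e -> Bool
  unify Bool ~ Bool
v : d
  unify Int ~ d
  unify e -> Bool ~ Int -> f
  unify e ~ Int
  unify Bool ~ f
_ _ : Bool
\v._ : Int -> Bool
let u : Int -> Bool
  unify Bool ~ Bool
  unify Int ~ Int
  unify Int ~ Int
  unify Bool ~ Bool
  unify Bool ~ Bool
  unify Bool ~ Bool
  unify Int ~ Bool
  FAIL: mismatch Int ~ Bool

Answer: 2.1.2.2.0 : 1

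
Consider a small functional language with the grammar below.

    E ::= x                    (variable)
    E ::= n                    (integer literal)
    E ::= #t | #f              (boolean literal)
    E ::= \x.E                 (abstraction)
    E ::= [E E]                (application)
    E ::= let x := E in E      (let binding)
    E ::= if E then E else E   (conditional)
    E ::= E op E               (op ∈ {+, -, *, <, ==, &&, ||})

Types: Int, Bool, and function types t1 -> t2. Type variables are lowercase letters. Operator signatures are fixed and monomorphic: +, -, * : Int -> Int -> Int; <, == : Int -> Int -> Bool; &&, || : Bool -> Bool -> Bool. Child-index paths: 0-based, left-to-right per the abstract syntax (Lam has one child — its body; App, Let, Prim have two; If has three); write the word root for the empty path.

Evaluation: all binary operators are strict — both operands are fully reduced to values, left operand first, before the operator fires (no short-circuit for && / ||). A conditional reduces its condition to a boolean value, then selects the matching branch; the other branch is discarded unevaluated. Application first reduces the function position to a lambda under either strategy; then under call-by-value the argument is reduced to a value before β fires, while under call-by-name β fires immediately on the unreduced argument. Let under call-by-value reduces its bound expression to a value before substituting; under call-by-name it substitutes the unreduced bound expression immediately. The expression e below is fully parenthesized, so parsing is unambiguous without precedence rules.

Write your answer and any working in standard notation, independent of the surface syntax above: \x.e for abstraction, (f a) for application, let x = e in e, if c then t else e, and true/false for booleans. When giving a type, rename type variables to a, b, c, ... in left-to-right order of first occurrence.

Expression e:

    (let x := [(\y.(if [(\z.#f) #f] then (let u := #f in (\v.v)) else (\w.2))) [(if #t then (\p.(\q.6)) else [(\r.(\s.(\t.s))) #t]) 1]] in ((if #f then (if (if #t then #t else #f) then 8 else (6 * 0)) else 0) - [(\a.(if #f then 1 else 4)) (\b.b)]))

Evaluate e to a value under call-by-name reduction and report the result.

Answer: -4

Trace:
step 0: (let x = ((\y.(if ((\z.false) false) then (let u = false in (\v.v)) else (\w.2))) ((if true then (\p.(\q.6)) else ((\r.(\s.(\t.s))) true)) 1)) in ((if false then (if (if true then true else false) then 8 else (6 * 0)) else 0) - ((\a.(if false then 1 else 4)) (\b.b))))
step 1: [let@root] ((if false then (if (if true then true else false) then 8 else (6 * 0)) else 0) - ((\a.(if false then 1 else 4)) (\b.b)))
step 2: [if@0] (0 - ((\a.(if false then 1 else 4)) (\b.b)))
step 3: [beta@1] (0 - (if false then 1 else 4))
step 4: [if@1] (0 - 4)
step 5: [delta@root] -4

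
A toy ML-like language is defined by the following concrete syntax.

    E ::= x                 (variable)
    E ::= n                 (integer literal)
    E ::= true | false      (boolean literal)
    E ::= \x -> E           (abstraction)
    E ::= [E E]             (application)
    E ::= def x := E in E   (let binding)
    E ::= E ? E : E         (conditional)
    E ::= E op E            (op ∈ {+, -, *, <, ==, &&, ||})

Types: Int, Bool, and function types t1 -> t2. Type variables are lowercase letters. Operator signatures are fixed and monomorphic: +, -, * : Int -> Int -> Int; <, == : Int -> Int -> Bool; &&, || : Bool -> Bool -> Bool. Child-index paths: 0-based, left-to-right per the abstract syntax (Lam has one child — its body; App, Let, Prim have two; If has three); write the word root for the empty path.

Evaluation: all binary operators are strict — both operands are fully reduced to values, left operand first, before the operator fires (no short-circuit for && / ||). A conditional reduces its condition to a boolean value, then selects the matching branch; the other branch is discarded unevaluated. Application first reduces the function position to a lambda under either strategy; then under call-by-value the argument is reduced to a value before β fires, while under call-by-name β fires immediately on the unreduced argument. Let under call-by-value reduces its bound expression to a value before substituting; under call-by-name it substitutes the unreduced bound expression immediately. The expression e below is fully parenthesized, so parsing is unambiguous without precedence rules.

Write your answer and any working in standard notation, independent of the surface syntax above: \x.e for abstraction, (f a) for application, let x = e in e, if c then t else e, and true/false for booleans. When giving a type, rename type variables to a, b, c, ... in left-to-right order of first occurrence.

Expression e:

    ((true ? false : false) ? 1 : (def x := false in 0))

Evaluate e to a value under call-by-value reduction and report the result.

Answer: 0

Working:
step 0: (if (if true then false else false) then 1 else (let x = false in 0))
step 1: [if@0] (if false then 1 else (let x = false in 0))
step 2: [if@root] (let x = false in 0)
step 3: [let@root] 0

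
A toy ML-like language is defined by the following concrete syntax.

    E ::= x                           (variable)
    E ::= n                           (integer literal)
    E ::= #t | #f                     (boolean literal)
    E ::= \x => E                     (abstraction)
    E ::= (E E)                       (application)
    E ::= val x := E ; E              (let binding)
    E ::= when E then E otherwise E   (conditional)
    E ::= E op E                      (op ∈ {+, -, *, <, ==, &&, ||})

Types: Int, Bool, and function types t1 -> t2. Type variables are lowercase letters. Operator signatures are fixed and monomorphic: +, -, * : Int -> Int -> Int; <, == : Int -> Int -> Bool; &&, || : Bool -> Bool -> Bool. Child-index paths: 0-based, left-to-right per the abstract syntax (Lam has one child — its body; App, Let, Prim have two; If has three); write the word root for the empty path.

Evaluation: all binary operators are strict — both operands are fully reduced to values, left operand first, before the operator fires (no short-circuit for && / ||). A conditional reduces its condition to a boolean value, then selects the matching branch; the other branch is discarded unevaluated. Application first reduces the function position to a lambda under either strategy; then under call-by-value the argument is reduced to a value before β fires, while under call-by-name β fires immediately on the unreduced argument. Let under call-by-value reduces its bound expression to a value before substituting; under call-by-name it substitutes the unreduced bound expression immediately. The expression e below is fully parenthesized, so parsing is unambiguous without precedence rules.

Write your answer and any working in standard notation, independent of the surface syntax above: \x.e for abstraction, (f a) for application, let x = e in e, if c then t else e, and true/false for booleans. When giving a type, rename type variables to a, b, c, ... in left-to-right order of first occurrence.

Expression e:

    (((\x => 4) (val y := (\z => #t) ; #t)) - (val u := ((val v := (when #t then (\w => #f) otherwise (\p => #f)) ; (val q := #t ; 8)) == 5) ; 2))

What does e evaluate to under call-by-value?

Answer: 2

Trace:
step 0: (((\x.4) (let y = (\z.true) in true)) - (let u = ((let v = (if true then (\w.false) else (\p.false)) in (let q = true in 8)) == 5) in 2))
step 1: [let@0.1] (((\x.4) true) - (let u = ((let v = (if true then (\w.false) else (\p.false)) in (let q = true in 8)) == 5) in 2))
step 2: [beta@0] (4 - (let u = ((let v = (if true then (\w.false) else (\p.false)) in (let q = true in 8)) == 5) in 2))
step 3: [if@1.0.0.0] (4 - (let u = ((let v = (\w.false) in (let q = true in 8)) == 5) in 2))
step 4: [let@1.0.0] (4 - (let u = ((let q = true in 8) == 5) in 2))
step 5: [let@1.0.0] (4 - (let u = (8 == 5) in 2))
step 6: [delta@1.0] (4 - (let u = false in 2))
step 7: [let@1] (4 - 2)
step 8: [delta@root] 2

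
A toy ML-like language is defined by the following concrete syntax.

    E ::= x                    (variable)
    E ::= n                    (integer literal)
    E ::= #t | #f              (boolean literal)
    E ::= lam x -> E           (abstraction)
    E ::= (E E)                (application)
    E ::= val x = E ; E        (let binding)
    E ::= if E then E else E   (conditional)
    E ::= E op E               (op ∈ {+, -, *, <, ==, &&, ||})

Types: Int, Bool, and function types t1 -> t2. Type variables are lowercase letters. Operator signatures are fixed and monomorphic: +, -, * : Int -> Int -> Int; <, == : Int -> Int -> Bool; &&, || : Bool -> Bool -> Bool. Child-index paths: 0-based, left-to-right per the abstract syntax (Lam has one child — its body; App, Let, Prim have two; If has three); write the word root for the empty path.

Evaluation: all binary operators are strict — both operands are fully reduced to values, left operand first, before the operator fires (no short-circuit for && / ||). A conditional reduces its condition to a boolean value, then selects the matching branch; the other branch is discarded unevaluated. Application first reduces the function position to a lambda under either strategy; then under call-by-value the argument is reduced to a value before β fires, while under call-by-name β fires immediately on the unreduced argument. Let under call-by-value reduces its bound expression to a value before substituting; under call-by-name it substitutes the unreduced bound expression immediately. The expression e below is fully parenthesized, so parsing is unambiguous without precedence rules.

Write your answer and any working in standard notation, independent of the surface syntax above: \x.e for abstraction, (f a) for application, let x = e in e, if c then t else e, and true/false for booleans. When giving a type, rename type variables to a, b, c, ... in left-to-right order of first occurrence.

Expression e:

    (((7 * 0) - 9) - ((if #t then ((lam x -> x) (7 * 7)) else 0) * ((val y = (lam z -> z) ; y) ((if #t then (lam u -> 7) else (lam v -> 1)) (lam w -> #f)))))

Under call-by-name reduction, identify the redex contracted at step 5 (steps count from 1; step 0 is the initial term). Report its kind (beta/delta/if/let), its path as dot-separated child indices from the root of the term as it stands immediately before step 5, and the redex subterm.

Answer: delta at 1.0 : (7 * 7)

Derivation:
step 0: (((7 * 0) - 9) - ((if true then ((\x.x) (7 * 7)) else 0) * ((let y = (\z.z) in y) ((if true then (\u.7) else (\v.1)) (\w.false)))))
step 1: [delta@0.0] ((0 - 9) - ((if true then ((\x.x) (7 * 7)) else 0) * ((let y = (\z.z) in y) ((if true then (\u.7) else (\v.1)) (\w.false)))))
step 2: [delta@0] (-9 - ((if true then ((\x.x) (7 * 7)) else 0) * ((let y = (\z.z) in y) ((if true then (\u.7) else (\v.1)) (\w.false)))))
step 3: [if@1.0] (-9 - (((\x.x) (7 * 7)) * ((let y = (\z.z) in y) ((if true then (\u.7) else (\v.1)) (\w.false)))))
step 4: [beta@1.0] (-9 - ((7 * 7) * ((let y = (\z.z) in y) ((if true then (\u.7) else (\v.1)) (\w.false)))))
step 5: [delta@1.0] (-9 - (49 * ((let y = (\z.z) in y) ((if true then (\u.7) else (\v.1)) (\w.false)))))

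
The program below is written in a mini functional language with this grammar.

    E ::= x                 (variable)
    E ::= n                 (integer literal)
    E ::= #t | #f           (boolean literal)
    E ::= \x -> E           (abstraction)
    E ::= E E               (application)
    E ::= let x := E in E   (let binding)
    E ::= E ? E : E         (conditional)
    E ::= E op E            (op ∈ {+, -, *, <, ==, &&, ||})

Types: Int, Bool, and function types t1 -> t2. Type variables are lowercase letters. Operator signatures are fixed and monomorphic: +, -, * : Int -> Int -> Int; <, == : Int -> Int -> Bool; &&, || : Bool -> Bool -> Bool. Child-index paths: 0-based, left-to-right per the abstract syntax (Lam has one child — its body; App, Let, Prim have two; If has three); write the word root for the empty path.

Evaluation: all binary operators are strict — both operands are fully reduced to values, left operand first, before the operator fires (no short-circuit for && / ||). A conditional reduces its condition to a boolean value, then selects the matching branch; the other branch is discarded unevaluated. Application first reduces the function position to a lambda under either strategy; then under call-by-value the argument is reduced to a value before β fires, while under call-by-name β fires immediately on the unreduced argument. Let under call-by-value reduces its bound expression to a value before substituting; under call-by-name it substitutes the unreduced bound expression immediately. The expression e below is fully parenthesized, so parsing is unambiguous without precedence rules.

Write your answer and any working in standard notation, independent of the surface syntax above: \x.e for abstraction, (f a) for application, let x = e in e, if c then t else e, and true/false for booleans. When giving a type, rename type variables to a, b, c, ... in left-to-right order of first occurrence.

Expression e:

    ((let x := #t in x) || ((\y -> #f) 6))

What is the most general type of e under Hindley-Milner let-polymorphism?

Derivation:
let x : Bool
x : Bool
  unify Bool ~ Bool
\y._ : a -> Bool
  unify a -> Bool ~ Int -> b
  unify a ~ Int
  unify Bool ~ b
_ _ : Bool
  unify Bool ~ Bool

Answer: Bool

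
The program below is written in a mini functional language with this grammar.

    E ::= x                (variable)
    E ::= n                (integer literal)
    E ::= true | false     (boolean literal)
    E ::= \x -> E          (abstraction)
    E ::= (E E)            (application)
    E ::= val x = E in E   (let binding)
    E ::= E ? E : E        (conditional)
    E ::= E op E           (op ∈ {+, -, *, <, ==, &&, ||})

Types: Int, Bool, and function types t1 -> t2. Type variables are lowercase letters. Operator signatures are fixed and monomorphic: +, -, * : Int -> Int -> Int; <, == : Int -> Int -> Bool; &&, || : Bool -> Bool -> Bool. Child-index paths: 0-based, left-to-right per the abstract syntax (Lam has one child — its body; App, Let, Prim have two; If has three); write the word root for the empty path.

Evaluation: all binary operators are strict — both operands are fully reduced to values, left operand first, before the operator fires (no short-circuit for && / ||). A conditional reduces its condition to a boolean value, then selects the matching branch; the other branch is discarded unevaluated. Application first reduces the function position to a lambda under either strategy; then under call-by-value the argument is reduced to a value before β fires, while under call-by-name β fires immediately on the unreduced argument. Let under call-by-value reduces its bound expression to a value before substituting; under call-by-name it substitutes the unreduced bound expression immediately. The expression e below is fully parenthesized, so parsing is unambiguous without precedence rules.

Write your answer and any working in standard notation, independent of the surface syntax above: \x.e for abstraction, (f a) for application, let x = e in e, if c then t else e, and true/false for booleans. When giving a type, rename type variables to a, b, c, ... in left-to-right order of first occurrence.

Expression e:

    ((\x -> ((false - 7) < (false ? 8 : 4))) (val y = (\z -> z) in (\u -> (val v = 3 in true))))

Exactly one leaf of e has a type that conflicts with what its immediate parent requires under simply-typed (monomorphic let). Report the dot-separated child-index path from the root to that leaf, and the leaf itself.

Working:
  unify Bool ~ Int
  FAIL: mismatch Bool ~ Int

Answer: 0.0.0.0 : false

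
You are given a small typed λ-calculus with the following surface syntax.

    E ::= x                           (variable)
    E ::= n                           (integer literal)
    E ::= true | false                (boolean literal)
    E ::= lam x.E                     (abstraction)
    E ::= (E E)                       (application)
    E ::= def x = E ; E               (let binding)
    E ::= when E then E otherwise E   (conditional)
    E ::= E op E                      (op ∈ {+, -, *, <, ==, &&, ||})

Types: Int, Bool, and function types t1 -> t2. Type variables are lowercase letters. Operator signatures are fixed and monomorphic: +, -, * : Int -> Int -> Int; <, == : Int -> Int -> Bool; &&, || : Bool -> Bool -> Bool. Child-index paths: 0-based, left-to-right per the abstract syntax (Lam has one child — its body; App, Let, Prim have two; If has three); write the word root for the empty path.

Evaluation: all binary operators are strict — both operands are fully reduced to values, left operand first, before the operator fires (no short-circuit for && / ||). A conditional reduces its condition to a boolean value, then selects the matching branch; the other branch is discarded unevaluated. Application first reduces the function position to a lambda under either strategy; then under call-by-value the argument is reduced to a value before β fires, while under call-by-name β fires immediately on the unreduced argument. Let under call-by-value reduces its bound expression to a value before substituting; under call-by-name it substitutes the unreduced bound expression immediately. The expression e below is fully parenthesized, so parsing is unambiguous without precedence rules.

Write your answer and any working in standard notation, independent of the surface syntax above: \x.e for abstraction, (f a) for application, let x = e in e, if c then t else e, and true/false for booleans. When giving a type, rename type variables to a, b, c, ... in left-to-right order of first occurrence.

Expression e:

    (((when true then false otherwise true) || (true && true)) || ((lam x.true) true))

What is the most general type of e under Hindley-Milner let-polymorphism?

Working:
  unify Bool ~ Bool
  unify Bool ~ Bool
  unify Bool ~ Bool
  unify Bool ~ Bool
  unify Bool ~ Bool
  unify Bool ~ Bool
  unify Bool ~ Bool
\x._ : a -> Bool
  unify a -> Bool ~ Bool -> b
  unify a ~ Bool
  unify Bool ~ b
_ _ : Bool
  unify Bool ~ Bool

Answer: Bool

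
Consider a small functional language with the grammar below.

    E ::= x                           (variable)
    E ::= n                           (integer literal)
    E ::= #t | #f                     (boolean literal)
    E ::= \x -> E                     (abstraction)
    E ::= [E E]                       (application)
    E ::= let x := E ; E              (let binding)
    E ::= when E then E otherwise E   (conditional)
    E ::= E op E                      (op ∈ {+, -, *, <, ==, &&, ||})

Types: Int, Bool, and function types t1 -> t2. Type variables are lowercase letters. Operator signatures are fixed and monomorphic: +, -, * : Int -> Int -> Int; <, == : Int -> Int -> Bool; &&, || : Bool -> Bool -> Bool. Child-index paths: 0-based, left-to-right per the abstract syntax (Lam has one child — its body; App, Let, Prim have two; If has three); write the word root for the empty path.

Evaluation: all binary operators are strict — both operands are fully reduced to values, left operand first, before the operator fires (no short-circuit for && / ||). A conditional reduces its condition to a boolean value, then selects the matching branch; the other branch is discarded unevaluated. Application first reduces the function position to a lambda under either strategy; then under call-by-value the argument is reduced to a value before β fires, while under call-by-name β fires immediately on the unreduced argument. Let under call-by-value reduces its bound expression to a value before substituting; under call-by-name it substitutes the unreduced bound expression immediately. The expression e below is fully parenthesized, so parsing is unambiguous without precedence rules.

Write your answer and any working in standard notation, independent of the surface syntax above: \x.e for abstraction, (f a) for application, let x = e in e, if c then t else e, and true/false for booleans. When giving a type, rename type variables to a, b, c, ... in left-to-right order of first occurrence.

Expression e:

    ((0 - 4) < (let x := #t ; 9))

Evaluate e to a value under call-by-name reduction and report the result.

Answer: true

Trace:
step 0: ((0 - 4) < (let x = true in 9))
step 1: [delta@0] (-4 < (let x = true in 9))
step 2: [let@1] (-4 < 9)
step 3: [delta@root] true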